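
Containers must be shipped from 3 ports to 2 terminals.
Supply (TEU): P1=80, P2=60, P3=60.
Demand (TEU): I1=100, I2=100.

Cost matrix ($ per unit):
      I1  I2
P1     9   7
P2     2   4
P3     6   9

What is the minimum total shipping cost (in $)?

One minimum-cost allocation:
  P1–I2: 80 × $7 = $560
  P2–I1: 40 × $2 = $80
  P2–I2: 20 × $4 = $80
  P3–I1: 60 × $6 = $360
Total = 560 + 80 + 80 + 360 = $1080.

1080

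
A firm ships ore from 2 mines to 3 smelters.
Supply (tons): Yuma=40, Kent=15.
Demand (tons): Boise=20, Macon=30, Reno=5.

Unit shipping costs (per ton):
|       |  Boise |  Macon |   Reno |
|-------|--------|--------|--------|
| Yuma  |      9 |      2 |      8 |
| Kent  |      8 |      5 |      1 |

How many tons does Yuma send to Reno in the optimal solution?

The minimum-cost plan:
  Yuma–Boise: 10 tons
  Yuma–Macon: 30 tons
  Kent–Boise: 10 tons
  Kent–Reno: 5 tons
Total cost = 235.
The route Yuma→Reno is not used.

0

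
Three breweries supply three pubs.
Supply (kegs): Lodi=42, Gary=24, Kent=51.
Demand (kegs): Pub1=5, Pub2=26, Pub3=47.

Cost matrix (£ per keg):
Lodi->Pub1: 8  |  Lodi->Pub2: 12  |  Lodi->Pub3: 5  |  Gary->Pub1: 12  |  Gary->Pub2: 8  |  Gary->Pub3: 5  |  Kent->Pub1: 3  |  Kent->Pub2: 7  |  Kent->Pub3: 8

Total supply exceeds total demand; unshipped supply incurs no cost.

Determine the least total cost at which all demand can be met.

Optimal allocation:
  Lodi to Pub3: 23 × £5 = £115
  Gary to Pub3: 24 × £5 = £120
  Kent to Pub1: 5 × £3 = £15
  Kent to Pub2: 26 × £7 = £182
Total = 115 + 120 + 15 + 182 = £432.

432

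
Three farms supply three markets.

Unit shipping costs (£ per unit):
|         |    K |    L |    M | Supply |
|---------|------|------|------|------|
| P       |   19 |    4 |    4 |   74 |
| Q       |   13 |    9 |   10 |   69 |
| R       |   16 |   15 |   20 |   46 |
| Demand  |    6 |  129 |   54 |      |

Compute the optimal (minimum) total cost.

A cheapest plan:
  P→L: 20 × £4 = £80
  P→M: 54 × £4 = £216
  Q→L: 69 × £9 = £621
  R→K: 6 × £16 = £96
  R→L: 40 × £15 = £600
Total = 80 + 216 + 621 + 96 + 600 = £1613.
(Supply check: P ships 74; Q ships 69; R ships 46.)

1613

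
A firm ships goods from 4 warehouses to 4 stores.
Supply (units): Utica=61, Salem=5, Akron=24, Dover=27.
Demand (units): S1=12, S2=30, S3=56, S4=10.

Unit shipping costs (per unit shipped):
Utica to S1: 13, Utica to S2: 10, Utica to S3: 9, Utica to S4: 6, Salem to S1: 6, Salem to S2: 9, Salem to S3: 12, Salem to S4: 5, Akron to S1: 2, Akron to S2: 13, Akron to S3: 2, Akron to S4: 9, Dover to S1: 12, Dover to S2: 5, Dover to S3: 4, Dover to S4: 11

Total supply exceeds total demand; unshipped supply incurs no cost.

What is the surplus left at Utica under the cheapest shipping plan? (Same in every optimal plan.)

9

Minimum-cost shipments:
  Utica->S2: 30 × 10 = 300
  Utica->S3: 12 × 9 = 108
  Utica->S4: 10 × 6 = 60
  Salem->S1: 5 × 6 = 30
  Akron->S1: 7 × 2 = 14
  Akron->S3: 17 × 2 = 34
  Dover->S3: 27 × 4 = 108
Total cost = 654.
Utica ships 52 of its 61, leaving 9.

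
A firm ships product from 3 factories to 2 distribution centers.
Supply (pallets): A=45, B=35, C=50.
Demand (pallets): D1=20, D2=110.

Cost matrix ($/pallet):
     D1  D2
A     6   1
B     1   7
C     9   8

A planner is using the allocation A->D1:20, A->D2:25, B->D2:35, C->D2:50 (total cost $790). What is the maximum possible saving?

220

Current plan cost = 20·6 + 25·1 + 35·7 + 50·8 = $790.
Optimal plan:
  A->D2: 45 pallets
  B->D1: 20 pallets
  B->D2: 15 pallets
  C->D2: 50 pallets
Optimal cost = $570.
Saving = 790 − 570 = $220.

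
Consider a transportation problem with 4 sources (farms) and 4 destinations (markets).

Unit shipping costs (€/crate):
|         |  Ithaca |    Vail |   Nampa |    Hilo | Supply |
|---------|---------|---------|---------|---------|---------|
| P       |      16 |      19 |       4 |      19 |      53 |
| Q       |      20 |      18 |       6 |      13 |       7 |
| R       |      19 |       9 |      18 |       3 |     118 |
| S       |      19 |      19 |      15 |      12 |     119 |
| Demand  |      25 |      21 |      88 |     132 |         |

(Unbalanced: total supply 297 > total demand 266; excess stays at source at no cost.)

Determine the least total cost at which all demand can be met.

2049

One minimum-cost allocation:
  P–Nampa: 53 crates
  Q–Nampa: 7 crates
  R–Vail: 21 crates
  R–Hilo: 97 crates
  S–Ithaca: 25 crates
  S–Nampa: 28 crates
  S–Hilo: 35 crates
Total cost = €2049.
(Supply check: P ships 53; Q ships 7; R ships 118; S ships 88.)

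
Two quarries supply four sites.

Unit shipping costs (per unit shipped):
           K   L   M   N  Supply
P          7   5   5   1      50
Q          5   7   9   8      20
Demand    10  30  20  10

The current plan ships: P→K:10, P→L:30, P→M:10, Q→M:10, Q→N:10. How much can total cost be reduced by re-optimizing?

110

Current plan cost = 10·7 + 30·5 + 10·5 + 10·9 + 10·8 = 440.
Optimal plan:
  P→L: 20 × 5 = 100
  P→M: 20 × 5 = 100
  P→N: 10 × 1 = 10
  Q→K: 10 × 5 = 50
  Q→L: 10 × 7 = 70
Optimal cost = 330.
Saving = 440 − 330 = 110.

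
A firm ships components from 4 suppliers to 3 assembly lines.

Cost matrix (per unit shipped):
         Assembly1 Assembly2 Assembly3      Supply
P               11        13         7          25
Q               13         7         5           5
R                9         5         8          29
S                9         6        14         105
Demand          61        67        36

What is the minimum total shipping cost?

1176

Optimal allocation:
  P–Assembly3: 25 × 7 = 175
  Q–Assembly3: 5 × 5 = 25
  R–Assembly2: 23 × 5 = 115
  R–Assembly3: 6 × 8 = 48
  S–Assembly1: 61 × 9 = 549
  S–Assembly2: 44 × 6 = 264
Total = 175 + 25 + 115 + 48 + 549 + 264 = 1176.
(Supply check: P ships 25; Q ships 5; R ships 29; S ships 105.)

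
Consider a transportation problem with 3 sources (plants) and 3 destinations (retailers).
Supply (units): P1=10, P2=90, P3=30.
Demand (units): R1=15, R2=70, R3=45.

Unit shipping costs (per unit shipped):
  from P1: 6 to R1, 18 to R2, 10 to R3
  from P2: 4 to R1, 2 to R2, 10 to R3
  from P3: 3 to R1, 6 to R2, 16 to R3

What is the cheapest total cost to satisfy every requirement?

A cheapest plan:
  P1 to R3: 10 × 10 = 100
  P2 to R2: 55 × 2 = 110
  P2 to R3: 35 × 10 = 350
  P3 to R1: 15 × 3 = 45
  P3 to R2: 15 × 6 = 90
Total = 100 + 110 + 350 + 45 + 90 = 695.
(Supply check: P1 ships 10; P2 ships 90; P3 ships 30.)

695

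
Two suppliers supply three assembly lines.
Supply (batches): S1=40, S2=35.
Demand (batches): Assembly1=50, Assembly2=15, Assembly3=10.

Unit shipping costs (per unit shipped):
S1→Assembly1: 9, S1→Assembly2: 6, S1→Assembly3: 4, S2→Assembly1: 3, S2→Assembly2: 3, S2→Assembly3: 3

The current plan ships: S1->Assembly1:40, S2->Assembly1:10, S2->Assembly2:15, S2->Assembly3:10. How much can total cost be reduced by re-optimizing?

Current plan cost = 40·9 + 10·3 + 15·3 + 10·3 = 465.
Optimal plan:
  S1→Assembly1: 15 × 9 = 135
  S1→Assembly2: 15 × 6 = 90
  S1→Assembly3: 10 × 4 = 40
  S2→Assembly1: 35 × 3 = 105
Optimal cost = 370.
Saving = 465 − 370 = 95.

95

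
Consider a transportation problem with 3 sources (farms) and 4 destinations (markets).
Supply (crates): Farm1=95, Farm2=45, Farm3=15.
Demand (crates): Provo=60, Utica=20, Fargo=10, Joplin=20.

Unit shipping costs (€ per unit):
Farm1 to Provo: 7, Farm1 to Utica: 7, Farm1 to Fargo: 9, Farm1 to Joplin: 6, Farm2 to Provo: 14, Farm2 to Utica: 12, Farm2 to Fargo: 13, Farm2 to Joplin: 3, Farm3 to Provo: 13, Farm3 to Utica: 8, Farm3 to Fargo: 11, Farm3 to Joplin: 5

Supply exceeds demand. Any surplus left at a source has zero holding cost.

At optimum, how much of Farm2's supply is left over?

An optimal plan:
  Farm1→Provo: 60 × €7 = €420
  Farm1→Utica: 20 × €7 = €140
  Farm1→Fargo: 10 × €9 = €90
  Farm2→Joplin: 20 × €3 = €60
Total cost = €710.
Farm2 ships 20 of its 45, leaving 25.

25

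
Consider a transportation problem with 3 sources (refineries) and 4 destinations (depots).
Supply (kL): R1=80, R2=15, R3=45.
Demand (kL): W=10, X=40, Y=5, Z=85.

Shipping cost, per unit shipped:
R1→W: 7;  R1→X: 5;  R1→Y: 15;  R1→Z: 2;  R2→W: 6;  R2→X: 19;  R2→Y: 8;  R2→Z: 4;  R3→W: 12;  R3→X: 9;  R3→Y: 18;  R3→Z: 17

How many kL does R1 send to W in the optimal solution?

0

Optimal shipments:
  R1→Z: 80 kL
  R2→W: 5 kL
  R2→Y: 5 kL
  R2→Z: 5 kL
  R3→W: 5 kL
  R3→X: 40 kL
Total cost = 670.
The route R1→W is not used.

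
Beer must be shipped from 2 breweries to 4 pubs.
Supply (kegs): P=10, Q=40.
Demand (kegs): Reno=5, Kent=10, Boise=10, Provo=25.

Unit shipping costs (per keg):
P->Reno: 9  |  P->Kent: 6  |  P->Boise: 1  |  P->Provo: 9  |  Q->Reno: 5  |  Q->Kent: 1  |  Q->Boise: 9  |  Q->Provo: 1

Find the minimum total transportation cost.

One minimum-cost allocation:
  P–Boise: 10 × 1 = 10
  Q–Reno: 5 × 5 = 25
  Q–Kent: 10 × 1 = 10
  Q–Provo: 25 × 1 = 25
Total = 10 + 25 + 10 + 25 = 70.
(Supply check: P ships 10; Q ships 40.)

70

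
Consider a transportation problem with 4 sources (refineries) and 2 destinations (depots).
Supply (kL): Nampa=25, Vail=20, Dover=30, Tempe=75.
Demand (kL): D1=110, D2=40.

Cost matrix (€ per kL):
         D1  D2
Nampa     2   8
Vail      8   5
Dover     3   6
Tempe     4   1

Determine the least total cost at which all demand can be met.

Optimal allocation:
  Nampa–D1: 25 × €2 = €50
  Vail–D1: 20 × €8 = €160
  Dover–D1: 30 × €3 = €90
  Tempe–D1: 35 × €4 = €140
  Tempe–D2: 40 × €1 = €40
Total = 50 + 160 + 90 + 140 + 40 = €480.

480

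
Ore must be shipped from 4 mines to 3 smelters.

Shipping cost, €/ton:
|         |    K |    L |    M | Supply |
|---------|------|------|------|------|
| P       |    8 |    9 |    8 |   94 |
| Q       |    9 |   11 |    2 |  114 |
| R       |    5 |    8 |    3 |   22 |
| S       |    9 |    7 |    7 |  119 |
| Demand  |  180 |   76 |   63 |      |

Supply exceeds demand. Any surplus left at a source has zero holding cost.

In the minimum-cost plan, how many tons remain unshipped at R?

0

An optimal plan:
  P→K: 94 × €8 = €752
  Q→K: 51 × €9 = €459
  Q→M: 63 × €2 = €126
  R→K: 22 × €5 = €110
  S→K: 13 × €9 = €117
  S→L: 76 × €7 = €532
Total cost = €2096.
R ships 22 of its 22, leaving 0.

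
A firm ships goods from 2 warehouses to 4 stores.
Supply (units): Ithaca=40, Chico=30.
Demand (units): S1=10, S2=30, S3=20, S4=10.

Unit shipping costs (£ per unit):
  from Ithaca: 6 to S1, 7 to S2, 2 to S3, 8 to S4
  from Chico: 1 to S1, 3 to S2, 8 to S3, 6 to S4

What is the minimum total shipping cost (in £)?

An optimal shipping plan:
  Ithaca–S2: 10 × £7 = £70
  Ithaca–S3: 20 × £2 = £40
  Ithaca–S4: 10 × £8 = £80
  Chico–S1: 10 × £1 = £10
  Chico–S2: 20 × £3 = £60
Total = 70 + 40 + 80 + 10 + 60 = £260.

260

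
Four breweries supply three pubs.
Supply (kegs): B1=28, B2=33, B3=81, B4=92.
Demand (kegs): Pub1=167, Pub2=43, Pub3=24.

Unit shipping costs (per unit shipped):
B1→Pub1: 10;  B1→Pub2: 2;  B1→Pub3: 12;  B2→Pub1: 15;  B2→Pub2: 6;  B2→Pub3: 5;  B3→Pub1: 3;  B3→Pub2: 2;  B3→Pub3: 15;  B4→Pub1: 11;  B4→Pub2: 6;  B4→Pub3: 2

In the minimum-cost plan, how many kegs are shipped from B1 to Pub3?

Solving gives:
  B1 to Pub2: 28 kegs
  B2 to Pub2: 15 kegs
  B2 to Pub3: 18 kegs
  B3 to Pub1: 81 kegs
  B4 to Pub1: 86 kegs
  B4 to Pub3: 6 kegs
Total cost = 1437.
The route B1→Pub3 is not used.

0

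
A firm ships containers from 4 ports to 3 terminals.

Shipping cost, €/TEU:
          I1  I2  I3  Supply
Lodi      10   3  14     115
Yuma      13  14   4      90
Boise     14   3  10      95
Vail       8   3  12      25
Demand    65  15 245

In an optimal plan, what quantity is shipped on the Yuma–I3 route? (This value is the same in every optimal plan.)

90

The minimum-cost plan:
  Lodi–I1: 40 TEU
  Lodi–I2: 15 TEU
  Lodi–I3: 60 TEU
  Yuma–I3: 90 TEU
  Boise–I3: 95 TEU
  Vail–I1: 25 TEU
Total cost = €2795.
So Yuma→I3 carries 90 TEU.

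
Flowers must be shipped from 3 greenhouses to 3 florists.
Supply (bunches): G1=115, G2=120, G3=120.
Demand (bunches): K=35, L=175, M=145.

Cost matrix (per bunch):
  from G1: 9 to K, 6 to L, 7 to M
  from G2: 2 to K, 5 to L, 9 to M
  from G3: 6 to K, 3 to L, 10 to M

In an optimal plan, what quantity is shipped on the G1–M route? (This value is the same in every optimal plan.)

115

Optimal shipments:
  G1 to M: 115 × 7 = 805
  G2 to K: 35 × 2 = 70
  G2 to L: 55 × 5 = 275
  G2 to M: 30 × 9 = 270
  G3 to L: 120 × 3 = 360
Total cost = 1780.
So G1→M carries 115 bunches.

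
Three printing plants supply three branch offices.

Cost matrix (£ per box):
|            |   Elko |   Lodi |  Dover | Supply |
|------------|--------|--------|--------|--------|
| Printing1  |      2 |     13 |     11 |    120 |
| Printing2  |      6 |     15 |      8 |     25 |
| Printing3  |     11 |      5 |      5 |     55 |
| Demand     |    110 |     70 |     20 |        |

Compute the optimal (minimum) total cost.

860

Optimal allocation:
  Printing1–Elko: 110 × £2 = £220
  Printing1–Lodi: 10 × £13 = £130
  Printing2–Lodi: 5 × £15 = £75
  Printing2–Dover: 20 × £8 = £160
  Printing3–Lodi: 55 × £5 = £275
Total = 220 + 130 + 75 + 160 + 275 = £860.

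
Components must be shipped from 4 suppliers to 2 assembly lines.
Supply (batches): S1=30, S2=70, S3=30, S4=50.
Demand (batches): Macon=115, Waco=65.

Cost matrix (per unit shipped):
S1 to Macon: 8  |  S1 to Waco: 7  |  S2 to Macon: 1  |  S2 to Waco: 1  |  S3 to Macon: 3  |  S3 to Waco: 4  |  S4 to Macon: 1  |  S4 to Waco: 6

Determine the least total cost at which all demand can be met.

Optimal allocation:
  S1 to Waco: 30 × 7 = 210
  S2 to Macon: 35 × 1 = 35
  S2 to Waco: 35 × 1 = 35
  S3 to Macon: 30 × 3 = 90
  S4 to Macon: 50 × 1 = 50
Total = 210 + 35 + 35 + 90 + 50 = 420.

420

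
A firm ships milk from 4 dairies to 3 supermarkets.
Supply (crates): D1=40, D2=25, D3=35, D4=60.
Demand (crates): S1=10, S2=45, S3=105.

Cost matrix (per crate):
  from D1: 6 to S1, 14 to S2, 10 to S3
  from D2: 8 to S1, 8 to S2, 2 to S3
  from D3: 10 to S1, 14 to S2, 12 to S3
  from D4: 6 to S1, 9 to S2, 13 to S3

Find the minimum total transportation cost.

1400

A cheapest plan:
  D1 to S3: 40 crates
  D2 to S3: 25 crates
  D3 to S3: 35 crates
  D4 to S1: 10 crates
  D4 to S2: 45 crates
  D4 to S3: 5 crates
Total cost = 1400.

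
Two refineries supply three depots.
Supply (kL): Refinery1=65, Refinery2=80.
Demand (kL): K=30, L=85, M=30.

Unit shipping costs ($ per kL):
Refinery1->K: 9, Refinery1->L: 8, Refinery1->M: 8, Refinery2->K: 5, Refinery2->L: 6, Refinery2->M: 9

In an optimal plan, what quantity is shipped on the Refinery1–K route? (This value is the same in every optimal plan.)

The minimum-cost plan:
  Refinery1–L: 35 × $8 = $280
  Refinery1–M: 30 × $8 = $240
  Refinery2–K: 30 × $5 = $150
  Refinery2–L: 50 × $6 = $300
Total cost = $970.
The route Refinery1→K is not used.

0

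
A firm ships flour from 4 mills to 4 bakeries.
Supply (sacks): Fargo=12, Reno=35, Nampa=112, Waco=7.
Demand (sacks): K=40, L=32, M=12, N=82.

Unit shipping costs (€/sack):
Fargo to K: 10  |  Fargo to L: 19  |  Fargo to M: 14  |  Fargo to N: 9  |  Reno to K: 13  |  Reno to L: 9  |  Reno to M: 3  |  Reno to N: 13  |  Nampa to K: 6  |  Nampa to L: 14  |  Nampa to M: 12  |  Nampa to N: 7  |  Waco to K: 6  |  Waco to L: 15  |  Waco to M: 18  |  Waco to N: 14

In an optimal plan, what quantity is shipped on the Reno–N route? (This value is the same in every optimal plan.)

0

Solving gives:
  Fargo to N: 12 sacks
  Reno to L: 23 sacks
  Reno to M: 12 sacks
  Nampa to K: 33 sacks
  Nampa to L: 9 sacks
  Nampa to N: 70 sacks
  Waco to K: 7 sacks
Total cost = €1207.
The route Reno→N is not used.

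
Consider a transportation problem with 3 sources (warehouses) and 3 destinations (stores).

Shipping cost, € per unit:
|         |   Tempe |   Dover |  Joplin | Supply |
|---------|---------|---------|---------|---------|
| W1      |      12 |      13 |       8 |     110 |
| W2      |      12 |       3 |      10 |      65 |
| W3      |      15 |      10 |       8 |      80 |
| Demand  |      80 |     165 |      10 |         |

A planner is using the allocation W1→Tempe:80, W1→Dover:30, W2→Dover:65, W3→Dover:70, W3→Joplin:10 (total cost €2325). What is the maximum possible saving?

Current plan cost = 80·12 + 30·13 + 65·3 + 70·10 + 10·8 = €2325.
Optimal plan:
  W1 to Tempe: 80 × €12 = €960
  W1 to Dover: 20 × €13 = €260
  W1 to Joplin: 10 × €8 = €80
  W2 to Dover: 65 × €3 = €195
  W3 to Dover: 80 × €10 = €800
Optimal cost = €2295.
Saving = 2325 − 2295 = €30.

30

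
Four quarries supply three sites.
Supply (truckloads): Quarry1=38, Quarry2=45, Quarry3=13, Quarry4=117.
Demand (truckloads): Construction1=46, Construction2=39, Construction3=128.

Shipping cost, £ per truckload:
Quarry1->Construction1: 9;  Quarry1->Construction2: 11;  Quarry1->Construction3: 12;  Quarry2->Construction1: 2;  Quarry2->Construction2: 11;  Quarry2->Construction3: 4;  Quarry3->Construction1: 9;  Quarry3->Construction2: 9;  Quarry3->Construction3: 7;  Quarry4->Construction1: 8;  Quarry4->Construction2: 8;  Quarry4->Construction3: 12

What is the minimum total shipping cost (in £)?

1791

An optimal shipping plan:
  Quarry1–Construction3: 38 × £12 = £456
  Quarry2–Construction3: 45 × £4 = £180
  Quarry3–Construction3: 13 × £7 = £91
  Quarry4–Construction1: 46 × £8 = £368
  Quarry4–Construction2: 39 × £8 = £312
  Quarry4–Construction3: 32 × £12 = £384
Total = 456 + 180 + 91 + 368 + 312 + 384 = £1791.
(Supply check: Quarry1 ships 38; Quarry2 ships 45; Quarry3 ships 13; Quarry4 ships 117.)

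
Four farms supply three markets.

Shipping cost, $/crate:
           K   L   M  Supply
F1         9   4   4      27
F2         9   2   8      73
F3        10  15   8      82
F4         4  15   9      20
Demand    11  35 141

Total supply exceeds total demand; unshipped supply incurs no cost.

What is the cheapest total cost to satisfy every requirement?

Optimal allocation:
  F1->M: 27 × $4 = $108
  F2->L: 35 × $2 = $70
  F2->M: 32 × $8 = $256
  F3->M: 82 × $8 = $656
  F4->K: 11 × $4 = $44
Total = 108 + 70 + 256 + 656 + 44 = $1134.
(Supply check: F1 ships 27; F2 ships 67; F3 ships 82; F4 ships 11.)

1134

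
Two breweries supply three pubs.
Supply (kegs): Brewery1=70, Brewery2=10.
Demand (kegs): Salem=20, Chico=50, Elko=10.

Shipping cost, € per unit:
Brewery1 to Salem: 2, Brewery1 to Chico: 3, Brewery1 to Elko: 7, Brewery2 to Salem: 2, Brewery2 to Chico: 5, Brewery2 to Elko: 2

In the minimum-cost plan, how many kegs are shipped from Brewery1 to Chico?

Solving gives:
  Brewery1->Salem: 20 × €2 = €40
  Brewery1->Chico: 50 × €3 = €150
  Brewery2->Elko: 10 × €2 = €20
Total cost = €210.
So Brewery1→Chico carries 50 kegs.

50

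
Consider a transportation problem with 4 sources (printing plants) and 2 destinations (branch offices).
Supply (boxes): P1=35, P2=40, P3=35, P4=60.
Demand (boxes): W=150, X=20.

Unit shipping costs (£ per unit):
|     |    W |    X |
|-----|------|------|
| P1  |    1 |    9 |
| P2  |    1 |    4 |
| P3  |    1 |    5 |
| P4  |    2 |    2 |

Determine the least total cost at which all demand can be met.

230

One minimum-cost allocation:
  P1 to W: 35 boxes
  P2 to W: 40 boxes
  P3 to W: 35 boxes
  P4 to W: 40 boxes
  P4 to X: 20 boxes
Total cost = £230.
(Supply check: P1 ships 35; P2 ships 40; P3 ships 35; P4 ships 60.)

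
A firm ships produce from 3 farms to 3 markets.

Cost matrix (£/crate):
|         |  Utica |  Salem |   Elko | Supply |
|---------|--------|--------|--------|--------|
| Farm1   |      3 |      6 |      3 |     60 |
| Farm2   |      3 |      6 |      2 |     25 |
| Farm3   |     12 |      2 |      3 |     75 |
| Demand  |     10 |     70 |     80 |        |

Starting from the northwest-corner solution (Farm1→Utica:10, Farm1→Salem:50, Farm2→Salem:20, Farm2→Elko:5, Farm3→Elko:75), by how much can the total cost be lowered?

Current plan cost = 10·3 + 50·6 + 20·6 + 5·2 + 75·3 = £685.
Optimal plan:
  Farm1–Utica: 10 × £3 = £30
  Farm1–Elko: 50 × £3 = £150
  Farm2–Elko: 25 × £2 = £50
  Farm3–Salem: 70 × £2 = £140
  Farm3–Elko: 5 × £3 = £15
Optimal cost = £385.
Saving = 685 − 385 = £300.

300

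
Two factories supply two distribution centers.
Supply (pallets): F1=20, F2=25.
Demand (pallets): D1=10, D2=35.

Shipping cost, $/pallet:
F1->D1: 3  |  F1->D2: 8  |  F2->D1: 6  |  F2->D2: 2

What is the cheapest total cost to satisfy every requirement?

An optimal shipping plan:
  F1→D1: 10 × $3 = $30
  F1→D2: 10 × $8 = $80
  F2→D2: 25 × $2 = $50
Total = 30 + 80 + 50 = $160.

160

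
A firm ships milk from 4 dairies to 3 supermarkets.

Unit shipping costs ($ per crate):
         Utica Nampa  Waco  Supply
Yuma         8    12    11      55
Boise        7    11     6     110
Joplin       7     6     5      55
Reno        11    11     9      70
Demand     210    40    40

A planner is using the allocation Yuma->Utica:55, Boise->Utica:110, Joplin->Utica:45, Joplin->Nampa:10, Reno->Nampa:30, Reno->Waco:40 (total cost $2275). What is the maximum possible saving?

Current plan cost = 55·8 + 110·7 + 45·7 + 10·6 + 30·11 + 40·9 = $2275.
Optimal plan:
  Yuma–Utica: 55 × $8 = $440
  Boise–Utica: 110 × $7 = $770
  Joplin–Utica: 15 × $7 = $105
  Joplin–Nampa: 40 × $6 = $240
  Reno–Utica: 30 × $11 = $330
  Reno–Waco: 40 × $9 = $360
Optimal cost = $2245.
Saving = 2275 − 2245 = $30.

30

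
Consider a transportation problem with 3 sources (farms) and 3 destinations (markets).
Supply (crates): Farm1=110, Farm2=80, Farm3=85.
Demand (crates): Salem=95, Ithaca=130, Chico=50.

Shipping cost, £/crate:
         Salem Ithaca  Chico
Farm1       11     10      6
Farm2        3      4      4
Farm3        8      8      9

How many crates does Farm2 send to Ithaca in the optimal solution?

0

Solving gives:
  Farm1 to Ithaca: 60 crates
  Farm1 to Chico: 50 crates
  Farm2 to Salem: 80 crates
  Farm3 to Salem: 15 crates
  Farm3 to Ithaca: 70 crates
Total cost = £1820.
The route Farm2→Ithaca is not used.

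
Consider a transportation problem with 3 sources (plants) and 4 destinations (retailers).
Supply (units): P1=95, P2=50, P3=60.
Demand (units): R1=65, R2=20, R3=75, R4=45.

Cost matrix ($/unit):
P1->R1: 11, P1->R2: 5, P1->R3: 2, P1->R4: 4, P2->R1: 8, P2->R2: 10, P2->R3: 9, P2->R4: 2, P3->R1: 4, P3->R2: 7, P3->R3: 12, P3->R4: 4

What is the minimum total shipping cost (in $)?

620

One minimum-cost allocation:
  P1 to R2: 20 × $5 = $100
  P1 to R3: 75 × $2 = $150
  P2 to R1: 5 × $8 = $40
  P2 to R4: 45 × $2 = $90
  P3 to R1: 60 × $4 = $240
Total = 100 + 150 + 40 + 90 + 240 = $620.
(Supply check: P1 ships 95; P2 ships 50; P3 ships 60.)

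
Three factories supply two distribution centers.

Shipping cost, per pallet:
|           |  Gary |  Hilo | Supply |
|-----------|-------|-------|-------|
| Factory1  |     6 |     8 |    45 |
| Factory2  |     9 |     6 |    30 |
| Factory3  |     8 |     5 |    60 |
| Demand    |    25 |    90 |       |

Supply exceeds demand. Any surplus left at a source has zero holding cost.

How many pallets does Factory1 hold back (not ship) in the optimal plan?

20

An optimal plan:
  Factory1→Gary: 25 × 6 = 150
  Factory2→Hilo: 30 × 6 = 180
  Factory3→Hilo: 60 × 5 = 300
Total cost = 630.
Factory1 ships 25 of its 45, leaving 20.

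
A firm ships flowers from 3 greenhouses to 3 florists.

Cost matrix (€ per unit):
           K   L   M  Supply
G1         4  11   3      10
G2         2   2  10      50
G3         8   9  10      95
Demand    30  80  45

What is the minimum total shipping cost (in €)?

A cheapest plan:
  G1–M: 10 × €3 = €30
  G2–L: 50 × €2 = €100
  G3–K: 30 × €8 = €240
  G3–L: 30 × €9 = €270
  G3–M: 35 × €10 = €350
Total = 30 + 100 + 240 + 270 + 350 = €990.

990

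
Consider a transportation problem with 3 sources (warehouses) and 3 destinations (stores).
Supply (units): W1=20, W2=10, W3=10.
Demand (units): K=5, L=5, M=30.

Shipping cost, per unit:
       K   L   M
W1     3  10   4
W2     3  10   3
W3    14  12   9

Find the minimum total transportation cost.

A cheapest plan:
  W1->K: 5 × 3 = 15
  W1->M: 15 × 4 = 60
  W2->M: 10 × 3 = 30
  W3->L: 5 × 12 = 60
  W3->M: 5 × 9 = 45
Total = 15 + 60 + 30 + 60 + 45 = 210.
(Supply check: W1 ships 20; W2 ships 10; W3 ships 10.)

210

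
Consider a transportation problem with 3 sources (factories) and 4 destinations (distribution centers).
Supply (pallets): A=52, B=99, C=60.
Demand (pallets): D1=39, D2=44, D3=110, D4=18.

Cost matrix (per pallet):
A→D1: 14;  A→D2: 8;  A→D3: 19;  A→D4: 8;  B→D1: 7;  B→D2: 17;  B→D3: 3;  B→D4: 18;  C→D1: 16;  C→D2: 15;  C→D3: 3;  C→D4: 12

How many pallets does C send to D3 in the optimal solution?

The minimum-cost plan:
  A–D2: 44 × 8 = 352
  A–D4: 8 × 8 = 64
  B–D1: 39 × 7 = 273
  B–D3: 60 × 3 = 180
  C–D3: 50 × 3 = 150
  C–D4: 10 × 12 = 120
Total cost = 1139.
So C→D3 carries 50 pallets.

50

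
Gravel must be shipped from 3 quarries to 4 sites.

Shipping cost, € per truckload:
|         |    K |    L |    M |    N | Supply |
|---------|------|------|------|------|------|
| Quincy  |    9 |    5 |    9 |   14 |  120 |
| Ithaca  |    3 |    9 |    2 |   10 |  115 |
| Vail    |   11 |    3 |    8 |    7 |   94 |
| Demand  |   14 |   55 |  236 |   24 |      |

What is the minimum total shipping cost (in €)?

1763

A cheapest plan:
  Quincy→K: 14 × €9 = €126
  Quincy→M: 106 × €9 = €954
  Ithaca→M: 115 × €2 = €230
  Vail→L: 55 × €3 = €165
  Vail→M: 15 × €8 = €120
  Vail→N: 24 × €7 = €168
Total = 126 + 954 + 230 + 165 + 120 + 168 = €1763.
(Supply check: Quincy ships 120; Ithaca ships 115; Vail ships 94.)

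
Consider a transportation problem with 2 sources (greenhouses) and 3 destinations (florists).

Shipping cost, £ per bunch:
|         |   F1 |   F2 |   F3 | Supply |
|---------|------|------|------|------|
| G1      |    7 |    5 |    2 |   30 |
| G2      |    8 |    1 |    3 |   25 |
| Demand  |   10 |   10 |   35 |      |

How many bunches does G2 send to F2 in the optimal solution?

10

Optimal shipments:
  G1 to F1: 10 bunches
  G1 to F3: 20 bunches
  G2 to F2: 10 bunches
  G2 to F3: 15 bunches
Total cost = £165.
So G2→F2 carries 10 bunches.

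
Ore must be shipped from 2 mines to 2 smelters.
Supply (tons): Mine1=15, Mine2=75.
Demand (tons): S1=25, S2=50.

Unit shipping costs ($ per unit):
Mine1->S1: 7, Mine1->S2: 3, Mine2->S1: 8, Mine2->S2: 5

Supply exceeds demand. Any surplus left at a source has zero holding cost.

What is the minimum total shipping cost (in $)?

Optimal allocation:
  Mine1–S2: 15 × $3 = $45
  Mine2–S1: 25 × $8 = $200
  Mine2–S2: 35 × $5 = $175
Total = 45 + 200 + 175 = $420.

420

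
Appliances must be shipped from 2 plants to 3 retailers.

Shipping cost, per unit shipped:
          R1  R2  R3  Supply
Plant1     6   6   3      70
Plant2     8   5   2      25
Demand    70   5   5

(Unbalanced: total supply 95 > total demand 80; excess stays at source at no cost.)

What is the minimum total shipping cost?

455

Optimal allocation:
  Plant1 to R1: 70 × 6 = 420
  Plant2 to R2: 5 × 5 = 25
  Plant2 to R3: 5 × 2 = 10
Total = 420 + 25 + 10 = 455.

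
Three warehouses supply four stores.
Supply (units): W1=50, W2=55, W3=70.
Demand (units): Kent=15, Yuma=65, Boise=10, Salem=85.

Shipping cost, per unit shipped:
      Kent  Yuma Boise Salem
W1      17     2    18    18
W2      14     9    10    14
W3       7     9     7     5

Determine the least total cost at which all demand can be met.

One minimum-cost allocation:
  W1→Yuma: 50 × 2 = 100
  W2→Kent: 15 × 14 = 210
  W2→Yuma: 15 × 9 = 135
  W2→Boise: 10 × 10 = 100
  W2→Salem: 15 × 14 = 210
  W3→Salem: 70 × 5 = 350
Total = 100 + 210 + 135 + 100 + 210 + 350 = 1105.
(Supply check: W1 ships 50; W2 ships 55; W3 ships 70.)

1105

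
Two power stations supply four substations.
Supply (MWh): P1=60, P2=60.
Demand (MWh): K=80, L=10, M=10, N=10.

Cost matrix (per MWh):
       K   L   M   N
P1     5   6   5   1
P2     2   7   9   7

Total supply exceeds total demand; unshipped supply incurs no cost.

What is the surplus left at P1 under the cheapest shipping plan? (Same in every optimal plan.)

An optimal plan:
  P1→K: 20 MWh
  P1→L: 10 MWh
  P1→M: 10 MWh
  P1→N: 10 MWh
  P2→K: 60 MWh
Total cost = 340.
P1 ships 50 of its 60, leaving 10.

10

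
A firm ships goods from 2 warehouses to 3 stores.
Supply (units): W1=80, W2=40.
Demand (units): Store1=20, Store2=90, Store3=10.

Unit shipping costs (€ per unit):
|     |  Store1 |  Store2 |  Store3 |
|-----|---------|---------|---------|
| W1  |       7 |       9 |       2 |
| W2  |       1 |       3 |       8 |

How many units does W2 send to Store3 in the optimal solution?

0

Solving gives:
  W1→Store1: 20 units
  W1→Store2: 50 units
  W1→Store3: 10 units
  W2→Store2: 40 units
Total cost = €730.
The route W2→Store3 is not used.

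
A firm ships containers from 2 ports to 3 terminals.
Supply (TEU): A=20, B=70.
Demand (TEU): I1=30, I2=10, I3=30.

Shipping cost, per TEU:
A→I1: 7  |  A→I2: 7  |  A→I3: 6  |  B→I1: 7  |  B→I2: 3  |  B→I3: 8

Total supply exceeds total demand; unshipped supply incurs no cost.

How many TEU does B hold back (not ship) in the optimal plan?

20

An optimal plan:
  A–I3: 20 × 6 = 120
  B–I1: 30 × 7 = 210
  B–I2: 10 × 3 = 30
  B–I3: 10 × 8 = 80
Total cost = 440.
B ships 50 of its 70, leaving 20.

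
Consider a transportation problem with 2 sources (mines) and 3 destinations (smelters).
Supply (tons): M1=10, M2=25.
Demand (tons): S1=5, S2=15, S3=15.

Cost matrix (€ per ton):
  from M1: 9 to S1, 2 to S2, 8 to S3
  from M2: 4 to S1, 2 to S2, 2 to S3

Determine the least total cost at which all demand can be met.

80

Optimal allocation:
  M1→S2: 10 × €2 = €20
  M2→S1: 5 × €4 = €20
  M2→S2: 5 × €2 = €10
  M2→S3: 15 × €2 = €30
Total = 20 + 20 + 10 + 30 = €80.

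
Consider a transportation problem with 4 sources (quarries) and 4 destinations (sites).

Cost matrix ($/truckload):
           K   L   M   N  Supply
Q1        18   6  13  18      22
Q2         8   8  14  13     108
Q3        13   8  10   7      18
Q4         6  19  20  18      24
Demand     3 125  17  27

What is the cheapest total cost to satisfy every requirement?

One minimum-cost allocation:
  Q1→L: 22 × $6 = $132
  Q2→L: 103 × $8 = $824
  Q2→M: 5 × $14 = $70
  Q3→N: 18 × $7 = $126
  Q4→K: 3 × $6 = $18
  Q4→M: 12 × $20 = $240
  Q4→N: 9 × $18 = $162
Total = 132 + 824 + 70 + 126 + 18 + 240 + 162 = $1572.
(Supply check: Q1 ships 22; Q2 ships 108; Q3 ships 18; Q4 ships 24.)

1572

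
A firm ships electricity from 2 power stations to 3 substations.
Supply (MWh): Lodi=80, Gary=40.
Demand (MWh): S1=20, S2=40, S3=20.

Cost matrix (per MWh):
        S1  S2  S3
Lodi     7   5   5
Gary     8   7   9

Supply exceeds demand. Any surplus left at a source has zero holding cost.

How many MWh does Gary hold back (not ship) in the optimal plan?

Minimum-cost shipments:
  Lodi->S1: 20 × 7 = 140
  Lodi->S2: 40 × 5 = 200
  Lodi->S3: 20 × 5 = 100
Total cost = 440.
Gary ships 0 of its 40, leaving 40.

40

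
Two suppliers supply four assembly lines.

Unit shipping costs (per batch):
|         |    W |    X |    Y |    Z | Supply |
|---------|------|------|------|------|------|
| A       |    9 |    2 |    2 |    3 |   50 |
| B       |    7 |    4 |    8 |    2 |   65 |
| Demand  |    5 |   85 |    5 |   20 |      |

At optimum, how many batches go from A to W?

0

Solving gives:
  A–X: 45 batches
  A–Y: 5 batches
  B–W: 5 batches
  B–X: 40 batches
  B–Z: 20 batches
Total cost = 335.
The route A→W is not used.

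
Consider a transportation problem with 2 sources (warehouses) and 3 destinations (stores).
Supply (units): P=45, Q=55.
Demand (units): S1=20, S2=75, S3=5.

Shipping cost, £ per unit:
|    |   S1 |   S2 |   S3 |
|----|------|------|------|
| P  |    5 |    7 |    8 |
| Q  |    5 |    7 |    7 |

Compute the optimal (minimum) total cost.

Optimal allocation:
  P->S1: 20 units
  P->S2: 25 units
  Q->S2: 50 units
  Q->S3: 5 units
Total cost = £660.
(Supply check: P ships 45; Q ships 55.)

660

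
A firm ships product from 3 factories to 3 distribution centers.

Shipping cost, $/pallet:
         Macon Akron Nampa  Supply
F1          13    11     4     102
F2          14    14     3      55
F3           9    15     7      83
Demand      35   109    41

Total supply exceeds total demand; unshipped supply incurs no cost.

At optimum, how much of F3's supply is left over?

Minimum-cost shipments:
  F1->Akron: 102 × $11 = $1122
  F2->Akron: 7 × $14 = $98
  F2->Nampa: 41 × $3 = $123
  F3->Macon: 35 × $9 = $315
Total cost = $1658.
F3 ships 35 of its 83, leaving 48.

48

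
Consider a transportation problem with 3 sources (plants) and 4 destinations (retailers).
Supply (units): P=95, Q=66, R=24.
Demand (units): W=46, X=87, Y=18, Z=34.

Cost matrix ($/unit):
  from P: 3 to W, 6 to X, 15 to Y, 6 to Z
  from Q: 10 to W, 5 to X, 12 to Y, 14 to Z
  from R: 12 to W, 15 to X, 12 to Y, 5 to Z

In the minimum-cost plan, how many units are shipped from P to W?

Optimal shipments:
  P→W: 46 × $3 = $138
  P→X: 39 × $6 = $234
  P→Z: 10 × $6 = $60
  Q→X: 48 × $5 = $240
  Q→Y: 18 × $12 = $216
  R→Z: 24 × $5 = $120
Total cost = $1008.
So P→W carries 46 units.

46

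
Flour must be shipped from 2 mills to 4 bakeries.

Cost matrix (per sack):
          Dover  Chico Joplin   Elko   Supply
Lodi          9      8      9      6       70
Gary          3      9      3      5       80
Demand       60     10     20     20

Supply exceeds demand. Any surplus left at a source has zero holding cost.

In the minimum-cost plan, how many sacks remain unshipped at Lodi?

Minimum-cost shipments:
  Lodi→Chico: 10 × 8 = 80
  Lodi→Elko: 20 × 6 = 120
  Gary→Dover: 60 × 3 = 180
  Gary→Joplin: 20 × 3 = 60
Total cost = 440.
Lodi ships 30 of its 70, leaving 40.

40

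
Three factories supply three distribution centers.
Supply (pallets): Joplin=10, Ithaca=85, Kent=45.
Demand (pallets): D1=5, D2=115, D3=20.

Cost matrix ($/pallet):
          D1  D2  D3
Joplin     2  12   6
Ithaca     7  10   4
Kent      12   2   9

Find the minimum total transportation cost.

An optimal shipping plan:
  Joplin->D1: 5 pallets
  Joplin->D2: 5 pallets
  Ithaca->D2: 65 pallets
  Ithaca->D3: 20 pallets
  Kent->D2: 45 pallets
Total cost = $890.

890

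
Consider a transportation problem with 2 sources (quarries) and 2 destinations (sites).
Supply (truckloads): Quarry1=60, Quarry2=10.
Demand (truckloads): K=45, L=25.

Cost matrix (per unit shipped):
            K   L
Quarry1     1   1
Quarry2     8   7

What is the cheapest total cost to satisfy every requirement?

130

An optimal shipping plan:
  Quarry1->K: 45 × 1 = 45
  Quarry1->L: 15 × 1 = 15
  Quarry2->L: 10 × 7 = 70
Total = 45 + 15 + 70 = 130.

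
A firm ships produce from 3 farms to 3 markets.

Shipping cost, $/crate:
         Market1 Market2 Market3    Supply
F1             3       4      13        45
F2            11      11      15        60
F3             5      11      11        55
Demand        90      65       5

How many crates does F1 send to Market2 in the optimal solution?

Optimal shipments:
  F1 to Market1: 35 crates
  F1 to Market2: 10 crates
  F2 to Market2: 55 crates
  F2 to Market3: 5 crates
  F3 to Market1: 55 crates
Total cost = $1100.
So F1→Market2 carries 10 crates.

10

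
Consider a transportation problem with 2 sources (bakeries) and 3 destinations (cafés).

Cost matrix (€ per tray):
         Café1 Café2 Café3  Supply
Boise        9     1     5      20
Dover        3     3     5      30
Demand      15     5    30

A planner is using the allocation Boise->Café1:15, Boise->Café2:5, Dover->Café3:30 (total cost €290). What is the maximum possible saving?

90

Current plan cost = 15·9 + 5·1 + 30·5 = €290.
Optimal plan:
  Boise→Café2: 5 × €1 = €5
  Boise→Café3: 15 × €5 = €75
  Dover→Café1: 15 × €3 = €45
  Dover→Café3: 15 × €5 = €75
Optimal cost = €200.
Saving = 290 − 200 = €90.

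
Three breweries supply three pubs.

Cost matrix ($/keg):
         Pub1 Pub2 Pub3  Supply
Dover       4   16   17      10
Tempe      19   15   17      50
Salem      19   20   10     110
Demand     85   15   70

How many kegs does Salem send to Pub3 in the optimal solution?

Optimal shipments:
  Dover–Pub1: 10 × $4 = $40
  Tempe–Pub1: 35 × $19 = $665
  Tempe–Pub2: 15 × $15 = $225
  Salem–Pub1: 40 × $19 = $760
  Salem–Pub3: 70 × $10 = $700
Total cost = $2390.
So Salem→Pub3 carries 70 kegs.

70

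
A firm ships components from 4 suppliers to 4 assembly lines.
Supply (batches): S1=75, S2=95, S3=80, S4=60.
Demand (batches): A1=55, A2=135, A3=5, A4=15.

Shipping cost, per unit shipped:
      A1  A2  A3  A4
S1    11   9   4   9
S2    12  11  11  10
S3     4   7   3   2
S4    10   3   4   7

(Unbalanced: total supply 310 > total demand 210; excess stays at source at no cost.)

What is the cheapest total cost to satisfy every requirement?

1105

An optimal shipping plan:
  S1->A2: 65 batches
  S1->A3: 5 batches
  S3->A1: 55 batches
  S3->A2: 10 batches
  S3->A4: 15 batches
  S4->A2: 60 batches
Total cost = 1105.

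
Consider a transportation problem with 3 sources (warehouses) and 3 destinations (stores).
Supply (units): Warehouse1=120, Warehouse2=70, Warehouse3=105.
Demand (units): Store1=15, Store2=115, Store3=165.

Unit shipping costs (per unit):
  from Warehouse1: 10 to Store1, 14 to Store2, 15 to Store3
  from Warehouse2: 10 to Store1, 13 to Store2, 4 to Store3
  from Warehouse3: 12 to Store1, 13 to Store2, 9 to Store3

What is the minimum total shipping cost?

Optimal allocation:
  Warehouse1→Store1: 15 × 10 = 150
  Warehouse1→Store2: 105 × 14 = 1470
  Warehouse2→Store3: 70 × 4 = 280
  Warehouse3→Store2: 10 × 13 = 130
  Warehouse3→Store3: 95 × 9 = 855
Total = 150 + 1470 + 280 + 130 + 855 = 2885.
(Supply check: Warehouse1 ships 120; Warehouse2 ships 70; Warehouse3 ships 105.)

2885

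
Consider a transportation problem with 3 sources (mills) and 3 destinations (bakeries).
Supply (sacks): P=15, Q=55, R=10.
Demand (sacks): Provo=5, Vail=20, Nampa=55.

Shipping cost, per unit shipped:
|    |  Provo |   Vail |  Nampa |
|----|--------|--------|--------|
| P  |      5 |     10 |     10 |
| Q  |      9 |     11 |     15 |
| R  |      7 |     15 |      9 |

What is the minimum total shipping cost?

A cheapest plan:
  P to Nampa: 15 × 10 = 150
  Q to Provo: 5 × 9 = 45
  Q to Vail: 20 × 11 = 220
  Q to Nampa: 30 × 15 = 450
  R to Nampa: 10 × 9 = 90
Total = 150 + 45 + 220 + 450 + 90 = 955.

955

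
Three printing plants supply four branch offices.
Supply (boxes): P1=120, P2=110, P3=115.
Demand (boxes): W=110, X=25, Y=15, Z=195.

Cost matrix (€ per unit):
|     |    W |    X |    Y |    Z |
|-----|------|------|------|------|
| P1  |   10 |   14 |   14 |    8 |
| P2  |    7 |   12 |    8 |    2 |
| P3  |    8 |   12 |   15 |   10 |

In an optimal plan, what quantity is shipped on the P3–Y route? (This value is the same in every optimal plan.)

Optimal shipments:
  P1 to X: 20 boxes
  P1 to Z: 100 boxes
  P2 to Y: 15 boxes
  P2 to Z: 95 boxes
  P3 to W: 110 boxes
  P3 to X: 5 boxes
Total cost = €2330.
The route P3→Y is not used.

0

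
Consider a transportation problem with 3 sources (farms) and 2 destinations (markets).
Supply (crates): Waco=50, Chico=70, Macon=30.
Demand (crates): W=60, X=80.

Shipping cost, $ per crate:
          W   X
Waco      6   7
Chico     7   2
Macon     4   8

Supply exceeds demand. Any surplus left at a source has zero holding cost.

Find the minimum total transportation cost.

An optimal shipping plan:
  Waco->W: 30 × $6 = $180
  Waco->X: 10 × $7 = $70
  Chico->X: 70 × $2 = $140
  Macon->W: 30 × $4 = $120
Total = 180 + 70 + 140 + 120 = $510.

510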